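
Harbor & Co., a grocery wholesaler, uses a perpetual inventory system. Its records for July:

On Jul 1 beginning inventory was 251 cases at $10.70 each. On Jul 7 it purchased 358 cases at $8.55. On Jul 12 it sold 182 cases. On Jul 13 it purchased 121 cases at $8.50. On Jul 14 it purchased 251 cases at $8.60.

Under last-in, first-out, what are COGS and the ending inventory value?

COGS = $1,556.10; ending inventory = $7,377.60

Jul 12, 182 sold [LIFO — newest first]: 182 @ $8.55 = $1,556.10
Ending inventory: 251 @ $10.70 + 176 @ $8.55 + 121 @ $8.50 + 251 @ $8.60 = $7,377.60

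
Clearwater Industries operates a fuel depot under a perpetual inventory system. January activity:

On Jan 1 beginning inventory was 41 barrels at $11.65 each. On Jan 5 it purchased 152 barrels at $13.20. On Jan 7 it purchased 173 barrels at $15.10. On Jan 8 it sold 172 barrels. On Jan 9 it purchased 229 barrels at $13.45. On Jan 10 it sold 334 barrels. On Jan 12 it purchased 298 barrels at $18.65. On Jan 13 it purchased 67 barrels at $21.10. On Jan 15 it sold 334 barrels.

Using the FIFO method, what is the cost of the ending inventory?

Jan 8, 172 sold [FIFO — oldest first]: 41 @ $11.65 + 131 @ $13.20 = $2,206.85
Jan 10, 334 sold [FIFO — oldest first]: 21 @ $13.20 + 173 @ $15.10 + 140 @ $13.45 = $4,772.50
Jan 15, 334 sold [FIFO — oldest first]: 89 @ $13.45 + 245 @ $18.65 = $5,766.30
Total COGS = $2,206.85 + $4,772.50 + $5,766.30 = $12,745.65
Ending inventory: 53 @ $18.65 + 67 @ $21.10 = $2,402.15
Check: goods available $15,147.80 = COGS $12,745.65 + ending $2,402.15

Ending inventory = $2,402.15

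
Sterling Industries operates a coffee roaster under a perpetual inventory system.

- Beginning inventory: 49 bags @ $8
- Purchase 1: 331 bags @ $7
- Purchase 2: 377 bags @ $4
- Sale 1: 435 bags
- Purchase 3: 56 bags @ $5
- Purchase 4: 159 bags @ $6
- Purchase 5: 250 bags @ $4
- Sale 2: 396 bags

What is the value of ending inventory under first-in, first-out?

Ending inventory = $1,846

Sale 1 (435) [FIFO — oldest first]: 49 @ $8 + 331 @ $7 + 55 @ $4 = $2,929
Sale 2 (396) [FIFO — oldest first]: 322 @ $4 + 56 @ $5 + 18 @ $6 = $1,676
Total COGS = $2,929 + $1,676 = $4,605
Ending inventory: 141 @ $6 + 250 @ $4 = $1,846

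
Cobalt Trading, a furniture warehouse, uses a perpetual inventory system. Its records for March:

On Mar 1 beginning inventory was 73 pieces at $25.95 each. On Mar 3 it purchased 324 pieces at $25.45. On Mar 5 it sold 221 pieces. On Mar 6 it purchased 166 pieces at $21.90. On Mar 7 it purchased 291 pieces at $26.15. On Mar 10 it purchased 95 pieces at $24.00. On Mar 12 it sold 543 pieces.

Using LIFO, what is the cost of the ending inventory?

Mar 5, 221 sold [LIFO — newest first]: 221 @ $25.45 = $5,624.45
Mar 12, 543 sold [LIFO — newest first]: 95 @ $24.00 + 291 @ $26.15 + 157 @ $21.90 = $13,327.95
Total COGS = $5,624.45 + $13,327.95 = $18,952.40
Ending inventory: 73 @ $25.95 + 103 @ $25.45 + 9 @ $21.90 = $4,712.80

Ending inventory = $4,712.80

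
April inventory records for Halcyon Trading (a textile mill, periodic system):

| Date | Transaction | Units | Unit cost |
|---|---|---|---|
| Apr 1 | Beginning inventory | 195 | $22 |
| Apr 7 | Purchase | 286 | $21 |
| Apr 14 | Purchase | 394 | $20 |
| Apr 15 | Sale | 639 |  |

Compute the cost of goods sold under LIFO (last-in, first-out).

COGS = $13,025

Apr 15, 639 sold [LIFO — newest first]: 394 @ $20 + 245 @ $21 = $13,025
Ending inventory: 195 @ $22 + 41 @ $21 = $5,151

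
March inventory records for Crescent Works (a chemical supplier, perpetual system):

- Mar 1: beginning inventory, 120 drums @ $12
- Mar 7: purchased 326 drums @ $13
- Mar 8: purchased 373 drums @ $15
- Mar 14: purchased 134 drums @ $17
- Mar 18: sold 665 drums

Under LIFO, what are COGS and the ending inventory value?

COGS = $9,927; ending inventory = $3,624

Mar 18, 665 sold [LIFO — newest first]: 134 @ $17 + 373 @ $15 + 158 @ $13 = $9,927
Ending inventory: 120 @ $12 + 168 @ $13 = $3,624
Check: goods available $13,551 = COGS $9,927 + ending $3,624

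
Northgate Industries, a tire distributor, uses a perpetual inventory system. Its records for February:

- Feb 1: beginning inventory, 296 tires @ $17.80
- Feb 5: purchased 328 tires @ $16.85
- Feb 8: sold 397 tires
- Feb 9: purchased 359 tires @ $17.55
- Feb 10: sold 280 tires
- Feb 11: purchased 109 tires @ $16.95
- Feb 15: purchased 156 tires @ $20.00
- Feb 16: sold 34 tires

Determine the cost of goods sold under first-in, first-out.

COGS = $12,322.45

Feb 8, 397 sold [FIFO — oldest first]: 296 @ $17.80 + 101 @ $16.85 = $6,970.65
Feb 10, 280 sold [FIFO — oldest first]: 227 @ $16.85 + 53 @ $17.55 = $4,755.10
Feb 16, 34 sold [FIFO — oldest first]: 34 @ $17.55 = $596.70
Total COGS = $6,970.65 + $4,755.10 + $596.70 = $12,322.45
Ending inventory: 272 @ $17.55 + 109 @ $16.95 + 156 @ $20.00 = $9,741.15
Check: goods available $22,063.60 = COGS $12,322.45 + ending $9,741.15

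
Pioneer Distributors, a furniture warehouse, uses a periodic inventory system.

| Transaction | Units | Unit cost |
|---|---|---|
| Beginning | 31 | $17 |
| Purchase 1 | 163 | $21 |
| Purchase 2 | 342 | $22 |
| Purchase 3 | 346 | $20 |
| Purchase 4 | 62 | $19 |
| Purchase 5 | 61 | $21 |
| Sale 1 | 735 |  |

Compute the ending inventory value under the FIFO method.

Sale 1 (735) [FIFO — oldest first]: 31 @ $17 + 163 @ $21 + 342 @ $22 + 199 @ $20 = $15,454
Ending inventory: 147 @ $20 + 62 @ $19 + 61 @ $21 = $5,399
Check: goods available $20,853 = COGS $15,454 + ending $5,399

Ending inventory = $5,399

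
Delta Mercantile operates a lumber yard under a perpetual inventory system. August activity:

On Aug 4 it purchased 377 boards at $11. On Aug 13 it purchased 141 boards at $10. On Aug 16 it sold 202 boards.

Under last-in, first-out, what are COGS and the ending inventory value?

Aug 16, 202 sold [LIFO — newest first]: 141 @ $10 + 61 @ $11 = $2,081
Ending inventory: 316 @ $11 = $3,476

COGS = $2,081; ending inventory = $3,476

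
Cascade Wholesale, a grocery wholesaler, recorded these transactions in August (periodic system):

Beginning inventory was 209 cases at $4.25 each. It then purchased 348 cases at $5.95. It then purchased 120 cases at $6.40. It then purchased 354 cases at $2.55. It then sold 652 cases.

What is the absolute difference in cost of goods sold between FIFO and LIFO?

$837.05

FIFO COGS: 209 @ $4.25 + 348 @ $5.95 + 95 @ $6.40 = $3,566.85
LIFO COGS: 354 @ $2.55 + 120 @ $6.40 + 178 @ $5.95 = $2,729.80
Difference = |$3,566.85 − $2,729.80| = $837.05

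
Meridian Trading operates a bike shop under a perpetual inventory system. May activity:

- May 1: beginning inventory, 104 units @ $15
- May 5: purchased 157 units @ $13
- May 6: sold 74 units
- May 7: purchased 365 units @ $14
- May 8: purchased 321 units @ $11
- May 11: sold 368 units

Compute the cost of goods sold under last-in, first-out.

May 6, 74 sold [LIFO — newest first]: 74 @ $13 = $962
May 11, 368 sold [LIFO — newest first]: 321 @ $11 + 47 @ $14 = $4,189
Total COGS = $962 + $4,189 = $5,151
Ending inventory: 104 @ $15 + 83 @ $13 + 318 @ $14 = $7,091

COGS = $5,151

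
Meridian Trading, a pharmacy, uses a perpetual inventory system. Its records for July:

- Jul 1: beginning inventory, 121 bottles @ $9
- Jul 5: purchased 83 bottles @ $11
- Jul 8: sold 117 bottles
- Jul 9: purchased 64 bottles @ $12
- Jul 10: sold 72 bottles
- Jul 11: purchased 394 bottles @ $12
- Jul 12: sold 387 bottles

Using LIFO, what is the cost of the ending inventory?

Ending inventory = $795

Jul 8, 117 sold [LIFO — newest first]: 83 @ $11 + 34 @ $9 = $1,219
Jul 10, 72 sold [LIFO — newest first]: 64 @ $12 + 8 @ $9 = $840
Jul 12, 387 sold [LIFO — newest first]: 387 @ $12 = $4,644
Total COGS = $1,219 + $840 + $4,644 = $6,703
Ending inventory: 79 @ $9 + 7 @ $12 = $795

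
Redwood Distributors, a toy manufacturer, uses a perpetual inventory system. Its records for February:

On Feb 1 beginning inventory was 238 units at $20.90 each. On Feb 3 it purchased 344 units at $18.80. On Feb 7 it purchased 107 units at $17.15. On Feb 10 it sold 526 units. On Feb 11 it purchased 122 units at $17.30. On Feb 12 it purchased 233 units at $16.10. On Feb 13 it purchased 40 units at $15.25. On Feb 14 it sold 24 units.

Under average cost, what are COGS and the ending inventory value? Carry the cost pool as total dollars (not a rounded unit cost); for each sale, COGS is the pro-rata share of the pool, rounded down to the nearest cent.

COGS = $10,549.02; ending inventory = $9,199.33

After Feb 1: 238 on hand, pool $4,974.20 (≈ $20.9000 each)
After Feb 3: 582 on hand, pool $11,441.40 (≈ $19.6588 each)
After Feb 7: 689 on hand, pool $13,276.45 (≈ $19.2692 each)
Feb 10, sell 526: 526/689 × $13,276.45 → $10,135.57
After Feb 11: 285 on hand, pool $5,251.48 (≈ $18.4262 each)
After Feb 12: 518 on hand, pool $9,002.78 (≈ $17.3799 each)
After Feb 13: 558 on hand, pool $9,612.78 (≈ $17.2272 each)
Feb 14, sell 24: 24/558 × $9,612.78 → $413.45
Total COGS = $10,135.57 + $413.45 = $10,549.02
Ending inventory (cost pool remaining) = $9,199.33
Check: goods available $19,748.35 = COGS $10,549.02 + ending $9,199.33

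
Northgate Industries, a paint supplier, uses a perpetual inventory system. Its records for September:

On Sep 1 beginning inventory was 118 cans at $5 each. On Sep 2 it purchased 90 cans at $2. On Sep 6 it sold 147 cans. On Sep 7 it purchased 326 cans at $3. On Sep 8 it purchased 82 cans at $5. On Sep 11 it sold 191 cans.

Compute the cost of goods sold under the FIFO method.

Sep 6, 147 sold [FIFO — oldest first]: 118 @ $5 + 29 @ $2 = $648
Sep 11, 191 sold [FIFO — oldest first]: 61 @ $2 + 130 @ $3 = $512
Total COGS = $648 + $512 = $1,160
Ending inventory: 196 @ $3 + 82 @ $5 = $998

COGS = $1,160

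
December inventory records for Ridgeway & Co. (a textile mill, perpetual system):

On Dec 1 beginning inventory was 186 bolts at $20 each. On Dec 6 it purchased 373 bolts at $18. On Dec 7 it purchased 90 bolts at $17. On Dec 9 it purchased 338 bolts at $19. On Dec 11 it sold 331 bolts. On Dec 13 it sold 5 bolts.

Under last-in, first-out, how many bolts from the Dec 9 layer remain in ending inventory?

Dec 11, 331 sold [LIFO — newest first]: 331 @ $19 = $6,289
Dec 13, 5 sold [LIFO — newest first]: 5 @ $19 = $95
Total COGS = $6,289 + $95 = $6,384
Ending inventory: 186 @ $20 + 373 @ $18 + 90 @ $17 + 2 @ $19 = $12,002

2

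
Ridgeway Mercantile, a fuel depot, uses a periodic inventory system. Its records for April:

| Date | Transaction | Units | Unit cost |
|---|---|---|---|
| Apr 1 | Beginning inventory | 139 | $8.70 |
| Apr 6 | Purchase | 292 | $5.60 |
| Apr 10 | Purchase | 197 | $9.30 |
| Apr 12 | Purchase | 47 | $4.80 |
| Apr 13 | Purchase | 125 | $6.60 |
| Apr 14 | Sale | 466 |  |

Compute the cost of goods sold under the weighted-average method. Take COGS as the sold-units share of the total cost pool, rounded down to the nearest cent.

COGS = $3,336.09

Apr 14, sell 466: 466/800 × $5,727.20 → $3,336.09
Ending inventory (cost pool remaining) = $2,391.11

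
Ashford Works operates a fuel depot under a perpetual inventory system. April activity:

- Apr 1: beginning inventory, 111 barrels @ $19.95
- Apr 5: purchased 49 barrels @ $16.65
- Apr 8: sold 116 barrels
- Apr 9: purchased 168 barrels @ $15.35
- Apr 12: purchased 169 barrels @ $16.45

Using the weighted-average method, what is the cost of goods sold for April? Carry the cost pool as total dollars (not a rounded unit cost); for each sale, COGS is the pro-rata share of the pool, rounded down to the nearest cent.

After Apr 1: 111 on hand, pool $2,214.45 (≈ $19.9500 each)
After Apr 5: 160 on hand, pool $3,030.30 (≈ $18.9394 each)
Apr 8, sell 116: 116/160 × $3,030.30 → $2,196.96
After Apr 9: 212 on hand, pool $3,412.14 (≈ $16.0950 each)
After Apr 12: 381 on hand, pool $6,192.19 (≈ $16.2525 each)
Ending inventory (cost pool remaining) = $6,192.19

COGS = $2,196.96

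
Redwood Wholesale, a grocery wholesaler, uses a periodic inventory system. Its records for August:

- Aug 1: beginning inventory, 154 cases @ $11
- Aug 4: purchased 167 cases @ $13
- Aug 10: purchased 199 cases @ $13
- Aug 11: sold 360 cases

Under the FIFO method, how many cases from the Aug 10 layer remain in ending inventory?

Aug 11, 360 sold [FIFO — oldest first]: 154 @ $11 + 167 @ $13 + 39 @ $13 = $4,372
Ending inventory: 160 @ $13 = $2,080
Check: goods available $6,452 = COGS $4,372 + ending $2,080

160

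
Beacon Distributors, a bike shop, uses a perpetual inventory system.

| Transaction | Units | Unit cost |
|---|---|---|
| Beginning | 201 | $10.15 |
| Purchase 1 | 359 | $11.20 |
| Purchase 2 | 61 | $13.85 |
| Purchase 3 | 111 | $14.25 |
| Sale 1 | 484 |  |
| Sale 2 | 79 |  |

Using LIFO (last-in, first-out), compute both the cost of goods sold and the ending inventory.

COGS = $6,772.20; ending inventory = $1,715.35

Sale 1 (484) [LIFO — newest first]: 111 @ $14.25 + 61 @ $13.85 + 312 @ $11.20 = $5,921.00
Sale 2 (79) [LIFO — newest first]: 47 @ $11.20 + 32 @ $10.15 = $851.20
Total COGS = $5,921.00 + $851.20 = $6,772.20
Ending inventory: 169 @ $10.15 = $1,715.35
Check: goods available $8,487.55 = COGS $6,772.20 + ending $1,715.35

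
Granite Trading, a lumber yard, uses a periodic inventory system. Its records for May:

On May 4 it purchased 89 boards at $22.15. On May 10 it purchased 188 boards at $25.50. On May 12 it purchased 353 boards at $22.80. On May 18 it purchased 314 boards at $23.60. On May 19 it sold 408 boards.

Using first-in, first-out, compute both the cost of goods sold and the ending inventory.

May 19, 408 sold [FIFO — oldest first]: 89 @ $22.15 + 188 @ $25.50 + 131 @ $22.80 = $9,752.15
Ending inventory: 222 @ $22.80 + 314 @ $23.60 = $12,472.00
Check: goods available $22,224.15 = COGS $9,752.15 + ending $12,472.00

COGS = $9,752.15; ending inventory = $12,472.00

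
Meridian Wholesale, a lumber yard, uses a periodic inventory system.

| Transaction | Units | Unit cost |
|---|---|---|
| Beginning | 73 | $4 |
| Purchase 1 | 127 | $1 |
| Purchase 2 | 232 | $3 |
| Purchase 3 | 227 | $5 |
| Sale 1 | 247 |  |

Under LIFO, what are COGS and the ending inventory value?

Sale 1 (247) [LIFO — newest first]: 227 @ $5 + 20 @ $3 = $1,195
Ending inventory: 73 @ $4 + 127 @ $1 + 212 @ $3 = $1,055
Check: goods available $2,250 = COGS $1,195 + ending $1,055

COGS = $1,195; ending inventory = $1,055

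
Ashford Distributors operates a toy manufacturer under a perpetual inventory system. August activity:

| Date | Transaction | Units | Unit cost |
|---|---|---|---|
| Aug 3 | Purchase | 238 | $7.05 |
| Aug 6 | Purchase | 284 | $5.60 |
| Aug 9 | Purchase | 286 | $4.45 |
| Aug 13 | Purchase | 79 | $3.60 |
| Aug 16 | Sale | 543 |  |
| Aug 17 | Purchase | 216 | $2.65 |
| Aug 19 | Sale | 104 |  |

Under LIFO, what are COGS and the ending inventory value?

Aug 16, 543 sold [LIFO — newest first]: 79 @ $3.60 + 286 @ $4.45 + 178 @ $5.60 = $2,553.90
Aug 19, 104 sold [LIFO — newest first]: 104 @ $2.65 = $275.60
Total COGS = $2,553.90 + $275.60 = $2,829.50
Ending inventory: 238 @ $7.05 + 106 @ $5.60 + 112 @ $2.65 = $2,568.30
Check: goods available $5,397.80 = COGS $2,829.50 + ending $2,568.30

COGS = $2,829.50; ending inventory = $2,568.30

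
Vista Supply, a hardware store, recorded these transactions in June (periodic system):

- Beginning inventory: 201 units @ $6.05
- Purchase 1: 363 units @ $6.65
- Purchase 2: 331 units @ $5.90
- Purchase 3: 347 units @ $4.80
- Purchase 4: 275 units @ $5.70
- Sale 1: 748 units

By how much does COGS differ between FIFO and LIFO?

$739.10

FIFO COGS: 201 @ $6.05 + 363 @ $6.65 + 184 @ $5.90 = $4,715.60
LIFO COGS: 275 @ $5.70 + 347 @ $4.80 + 126 @ $5.90 = $3,976.50
Difference = |$4,715.60 − $3,976.50| = $739.10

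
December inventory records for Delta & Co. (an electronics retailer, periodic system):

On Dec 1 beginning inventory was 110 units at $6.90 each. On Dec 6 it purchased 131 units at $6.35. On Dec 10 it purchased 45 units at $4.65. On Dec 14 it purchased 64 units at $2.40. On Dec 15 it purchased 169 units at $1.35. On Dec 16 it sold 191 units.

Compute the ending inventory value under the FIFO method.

Dec 16, 191 sold [FIFO — oldest first]: 110 @ $6.90 + 81 @ $6.35 = $1,273.35
Ending inventory: 50 @ $6.35 + 45 @ $4.65 + 64 @ $2.40 + 169 @ $1.35 = $908.50

Ending inventory = $908.50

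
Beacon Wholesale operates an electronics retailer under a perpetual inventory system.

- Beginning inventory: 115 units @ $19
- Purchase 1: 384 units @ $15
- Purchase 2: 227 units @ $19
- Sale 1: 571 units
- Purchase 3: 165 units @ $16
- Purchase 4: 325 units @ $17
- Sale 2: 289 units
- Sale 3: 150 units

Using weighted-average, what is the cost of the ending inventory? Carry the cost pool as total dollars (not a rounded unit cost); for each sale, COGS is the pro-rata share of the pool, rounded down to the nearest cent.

Ending inventory = $3,443.58

After Beginning: 115 on hand, pool $2,185.00 (≈ $19.0000 each)
After Purchase 1: 499 on hand, pool $7,945.00 (≈ $15.9218 each)
After Purchase 2: 726 on hand, pool $12,258.00 (≈ $16.8843 each)
Sale 1, sell 571: 571/726 × $12,258.00 → $9,640.93
After Purchase 3: 320 on hand, pool $5,257.07 (≈ $16.4283 each)
After Purchase 4: 645 on hand, pool $10,782.07 (≈ $16.7164 each)
Sale 2, sell 289: 289/645 × $10,782.07 → $4,831.03
Sale 3, sell 150: 150/356 × $5,951.04 → $2,507.46
Total COGS = $9,640.93 + $4,831.03 + $2,507.46 = $16,979.42
Ending inventory (cost pool remaining) = $3,443.58
Check: goods available $20,423.00 = COGS $16,979.42 + ending $3,443.58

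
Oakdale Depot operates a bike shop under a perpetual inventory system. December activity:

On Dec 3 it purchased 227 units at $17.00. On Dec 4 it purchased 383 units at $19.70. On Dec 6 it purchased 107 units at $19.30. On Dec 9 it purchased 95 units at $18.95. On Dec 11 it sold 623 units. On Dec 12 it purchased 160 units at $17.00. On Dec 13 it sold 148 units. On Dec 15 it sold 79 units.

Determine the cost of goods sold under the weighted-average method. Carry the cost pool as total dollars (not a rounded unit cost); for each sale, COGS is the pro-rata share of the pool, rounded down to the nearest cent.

COGS = $15,796.20

After Dec 3: 227 on hand, pool $3,859.00 (≈ $17.0000 each)
After Dec 4: 610 on hand, pool $11,404.10 (≈ $18.6952 each)
After Dec 6: 717 on hand, pool $13,469.20 (≈ $18.7855 each)
After Dec 9: 812 on hand, pool $15,269.45 (≈ $18.8047 each)
Dec 11, sell 623: 623/812 × $15,269.45 → $11,715.35
After Dec 12: 349 on hand, pool $6,274.10 (≈ $17.9774 each)
Dec 13, sell 148: 148/349 × $6,274.10 → $2,660.64
Dec 15, sell 79: 79/201 × $3,613.46 → $1,420.21
Total COGS = $11,715.35 + $2,660.64 + $1,420.21 = $15,796.20
Ending inventory (cost pool remaining) = $2,193.25
Check: goods available $17,989.45 = COGS $15,796.20 + ending $2,193.25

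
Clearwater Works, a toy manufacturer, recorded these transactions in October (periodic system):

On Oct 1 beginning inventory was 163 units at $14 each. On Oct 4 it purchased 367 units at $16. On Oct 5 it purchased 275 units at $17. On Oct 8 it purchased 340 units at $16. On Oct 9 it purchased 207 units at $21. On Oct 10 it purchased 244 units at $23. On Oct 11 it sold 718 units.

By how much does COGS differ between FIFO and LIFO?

FIFO COGS: 163 @ $14 + 367 @ $16 + 188 @ $17 = $11,350
LIFO COGS: 244 @ $23 + 207 @ $21 + 267 @ $16 = $14,231
Difference = |$11,350 − $14,231| = $2,881

$2,881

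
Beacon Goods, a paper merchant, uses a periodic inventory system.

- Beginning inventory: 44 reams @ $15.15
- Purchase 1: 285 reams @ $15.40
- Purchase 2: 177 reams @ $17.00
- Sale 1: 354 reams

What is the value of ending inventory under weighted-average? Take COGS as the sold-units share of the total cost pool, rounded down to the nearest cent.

Ending inventory = $2,422.57

Sale 1, sell 354: 354/506 × $8,064.60 → $5,642.03
Ending inventory (cost pool remaining) = $2,422.57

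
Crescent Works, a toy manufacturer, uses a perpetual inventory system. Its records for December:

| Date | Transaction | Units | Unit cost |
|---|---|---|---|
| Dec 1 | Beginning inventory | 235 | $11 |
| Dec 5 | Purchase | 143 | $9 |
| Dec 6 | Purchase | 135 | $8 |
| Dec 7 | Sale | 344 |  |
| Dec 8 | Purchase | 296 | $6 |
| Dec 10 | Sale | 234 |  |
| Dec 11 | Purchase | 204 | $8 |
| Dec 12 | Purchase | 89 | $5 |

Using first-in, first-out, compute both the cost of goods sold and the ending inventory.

Dec 7, 344 sold [FIFO — oldest first]: 235 @ $11 + 109 @ $9 = $3,566
Dec 10, 234 sold [FIFO — oldest first]: 34 @ $9 + 135 @ $8 + 65 @ $6 = $1,776
Total COGS = $3,566 + $1,776 = $5,342
Ending inventory: 231 @ $6 + 204 @ $8 + 89 @ $5 = $3,463

COGS = $5,342; ending inventory = $3,463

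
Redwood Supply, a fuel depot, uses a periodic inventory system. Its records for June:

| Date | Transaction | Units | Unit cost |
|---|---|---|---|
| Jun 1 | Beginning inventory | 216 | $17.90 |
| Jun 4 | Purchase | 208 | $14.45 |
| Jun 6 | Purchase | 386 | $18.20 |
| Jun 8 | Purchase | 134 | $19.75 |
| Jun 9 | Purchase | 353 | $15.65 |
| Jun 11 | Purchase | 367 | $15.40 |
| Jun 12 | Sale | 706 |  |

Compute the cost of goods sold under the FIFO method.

COGS = $12,004.40

Jun 12, 706 sold [FIFO — oldest first]: 216 @ $17.90 + 208 @ $14.45 + 282 @ $18.20 = $12,004.40
Ending inventory: 104 @ $18.20 + 134 @ $19.75 + 353 @ $15.65 + 367 @ $15.40 = $15,715.55
Check: goods available $27,719.95 = COGS $12,004.40 + ending $15,715.55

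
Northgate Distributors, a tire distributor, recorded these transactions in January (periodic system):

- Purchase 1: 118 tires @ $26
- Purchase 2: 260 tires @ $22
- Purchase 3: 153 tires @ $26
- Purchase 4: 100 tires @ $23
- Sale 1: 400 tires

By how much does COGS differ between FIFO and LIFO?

$152

FIFO COGS: 118 @ $26 + 260 @ $22 + 22 @ $26 = $9,360
LIFO COGS: 100 @ $23 + 153 @ $26 + 147 @ $22 = $9,512
Difference = |$9,360 − $9,512| = $152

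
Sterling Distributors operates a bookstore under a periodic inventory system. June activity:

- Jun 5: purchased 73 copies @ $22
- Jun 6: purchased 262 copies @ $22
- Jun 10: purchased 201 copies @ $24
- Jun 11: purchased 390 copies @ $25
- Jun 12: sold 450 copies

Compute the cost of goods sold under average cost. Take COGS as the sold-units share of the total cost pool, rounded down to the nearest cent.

Jun 12, sell 450: 450/926 × $21,944.00 → $10,663.93
Ending inventory (cost pool remaining) = $11,280.07

COGS = $10,663.93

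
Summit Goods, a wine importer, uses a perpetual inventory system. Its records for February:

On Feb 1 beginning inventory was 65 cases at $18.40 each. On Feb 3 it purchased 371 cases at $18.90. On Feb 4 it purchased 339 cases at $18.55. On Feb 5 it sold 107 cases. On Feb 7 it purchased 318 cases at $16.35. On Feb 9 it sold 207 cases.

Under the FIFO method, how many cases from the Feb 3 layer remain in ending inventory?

Feb 5, 107 sold [FIFO — oldest first]: 65 @ $18.40 + 42 @ $18.90 = $1,989.80
Feb 9, 207 sold [FIFO — oldest first]: 207 @ $18.90 = $3,912.30
Total COGS = $1,989.80 + $3,912.30 = $5,902.10
Ending inventory: 122 @ $18.90 + 339 @ $18.55 + 318 @ $16.35 = $13,793.55

122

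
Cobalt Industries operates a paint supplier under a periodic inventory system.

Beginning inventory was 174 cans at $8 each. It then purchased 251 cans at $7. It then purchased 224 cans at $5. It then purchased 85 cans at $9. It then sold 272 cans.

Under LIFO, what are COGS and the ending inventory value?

Sale 1 (272) [LIFO — newest first]: 85 @ $9 + 187 @ $5 = $1,700
Ending inventory: 174 @ $8 + 251 @ $7 + 37 @ $5 = $3,334

COGS = $1,700; ending inventory = $3,334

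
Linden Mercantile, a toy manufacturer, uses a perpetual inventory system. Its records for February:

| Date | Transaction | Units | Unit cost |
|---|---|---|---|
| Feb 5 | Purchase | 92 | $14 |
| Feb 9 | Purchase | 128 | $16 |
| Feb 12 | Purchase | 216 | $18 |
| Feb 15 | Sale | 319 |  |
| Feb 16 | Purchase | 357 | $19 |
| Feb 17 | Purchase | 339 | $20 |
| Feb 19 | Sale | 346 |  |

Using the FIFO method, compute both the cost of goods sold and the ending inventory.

Feb 15, 319 sold [FIFO — oldest first]: 92 @ $14 + 128 @ $16 + 99 @ $18 = $5,118
Feb 19, 346 sold [FIFO — oldest first]: 117 @ $18 + 229 @ $19 = $6,457
Total COGS = $5,118 + $6,457 = $11,575
Ending inventory: 128 @ $19 + 339 @ $20 = $9,212

COGS = $11,575; ending inventory = $9,212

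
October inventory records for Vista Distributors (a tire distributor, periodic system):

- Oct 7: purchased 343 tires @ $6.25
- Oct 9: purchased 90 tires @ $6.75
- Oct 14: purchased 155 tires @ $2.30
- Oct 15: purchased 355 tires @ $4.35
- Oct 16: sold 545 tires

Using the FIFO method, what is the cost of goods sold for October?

COGS = $3,008.85

Oct 16, 545 sold [FIFO — oldest first]: 343 @ $6.25 + 90 @ $6.75 + 112 @ $2.30 = $3,008.85
Ending inventory: 43 @ $2.30 + 355 @ $4.35 = $1,643.15
Check: goods available $4,652.00 = COGS $3,008.85 + ending $1,643.15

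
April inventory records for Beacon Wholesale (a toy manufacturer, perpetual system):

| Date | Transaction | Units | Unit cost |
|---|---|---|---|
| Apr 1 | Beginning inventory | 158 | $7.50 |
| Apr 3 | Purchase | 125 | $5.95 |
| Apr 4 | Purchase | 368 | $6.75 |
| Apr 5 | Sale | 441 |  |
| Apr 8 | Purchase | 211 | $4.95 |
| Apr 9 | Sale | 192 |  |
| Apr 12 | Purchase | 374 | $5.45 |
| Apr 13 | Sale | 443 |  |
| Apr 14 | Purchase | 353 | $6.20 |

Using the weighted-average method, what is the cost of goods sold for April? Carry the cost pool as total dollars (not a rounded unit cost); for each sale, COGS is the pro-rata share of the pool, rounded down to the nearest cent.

COGS = $6,598.46

After Apr 1: 158 on hand, pool $1,185.00 (≈ $7.5000 each)
After Apr 3: 283 on hand, pool $1,928.75 (≈ $6.8154 each)
After Apr 4: 651 on hand, pool $4,412.75 (≈ $6.7784 each)
Apr 5, sell 441: 441/651 × $4,412.75 → $2,989.28
After Apr 8: 421 on hand, pool $2,467.92 (≈ $5.8620 each)
Apr 9, sell 192: 192/421 × $2,467.92 → $1,125.51
After Apr 12: 603 on hand, pool $3,380.71 (≈ $5.6065 each)
Apr 13, sell 443: 443/603 × $3,380.71 → $2,483.67
After Apr 14: 513 on hand, pool $3,085.64 (≈ $6.0149 each)
Total COGS = $2,989.28 + $1,125.51 + $2,483.67 = $6,598.46
Ending inventory (cost pool remaining) = $3,085.64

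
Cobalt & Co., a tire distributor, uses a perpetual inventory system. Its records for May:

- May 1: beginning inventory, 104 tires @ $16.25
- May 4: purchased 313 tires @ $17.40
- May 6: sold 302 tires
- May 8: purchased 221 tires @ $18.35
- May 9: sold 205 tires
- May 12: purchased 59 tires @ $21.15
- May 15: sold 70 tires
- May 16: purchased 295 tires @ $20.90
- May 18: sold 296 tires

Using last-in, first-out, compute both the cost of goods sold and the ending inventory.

COGS = $16,650.10; ending inventory = $1,954.80

May 6, 302 sold [LIFO — newest first]: 302 @ $17.40 = $5,254.80
May 9, 205 sold [LIFO — newest first]: 205 @ $18.35 = $3,761.75
May 15, 70 sold [LIFO — newest first]: 59 @ $21.15 + 11 @ $18.35 = $1,449.70
May 18, 296 sold [LIFO — newest first]: 295 @ $20.90 + 1 @ $18.35 = $6,183.85
Total COGS = $5,254.80 + $3,761.75 + $1,449.70 + $6,183.85 = $16,650.10
Ending inventory: 104 @ $16.25 + 11 @ $17.40 + 4 @ $18.35 = $1,954.80
Check: goods available $18,604.90 = COGS $16,650.10 + ending $1,954.80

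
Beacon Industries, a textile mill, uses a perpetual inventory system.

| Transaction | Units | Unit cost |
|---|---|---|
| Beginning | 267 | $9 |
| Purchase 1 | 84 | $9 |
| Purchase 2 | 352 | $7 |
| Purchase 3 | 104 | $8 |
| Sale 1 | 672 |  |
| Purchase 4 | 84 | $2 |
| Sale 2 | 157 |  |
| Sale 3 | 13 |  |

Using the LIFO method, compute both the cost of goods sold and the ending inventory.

COGS = $6,182; ending inventory = $441

Sale 1 (672) [LIFO — newest first]: 104 @ $8 + 352 @ $7 + 84 @ $9 + 132 @ $9 = $5,240
Sale 2 (157) [LIFO — newest first]: 84 @ $2 + 73 @ $9 = $825
Sale 3 (13) [LIFO — newest first]: 13 @ $9 = $117
Total COGS = $5,240 + $825 + $117 = $6,182
Ending inventory: 49 @ $9 = $441
Check: goods available $6,623 = COGS $6,182 + ending $441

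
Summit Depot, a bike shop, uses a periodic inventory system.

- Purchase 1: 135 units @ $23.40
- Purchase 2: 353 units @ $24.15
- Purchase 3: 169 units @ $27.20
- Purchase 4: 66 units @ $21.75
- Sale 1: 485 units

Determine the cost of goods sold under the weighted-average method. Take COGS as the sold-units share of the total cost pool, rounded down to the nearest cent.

Sale 1, sell 485: 485/723 × $17,716.25 → $11,884.34
Ending inventory (cost pool remaining) = $5,831.91
Check: goods available $17,716.25 = COGS $11,884.34 + ending $5,831.91

COGS = $11,884.34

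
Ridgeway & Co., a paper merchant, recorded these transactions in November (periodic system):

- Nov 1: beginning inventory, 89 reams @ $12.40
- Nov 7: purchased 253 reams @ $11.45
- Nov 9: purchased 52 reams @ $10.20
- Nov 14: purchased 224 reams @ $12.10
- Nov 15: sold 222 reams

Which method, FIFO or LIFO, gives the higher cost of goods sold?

FIFO COGS: 89 @ $12.40 + 133 @ $11.45 = $2,626.45
LIFO COGS: 222 @ $12.10 = $2,686.20

LIFO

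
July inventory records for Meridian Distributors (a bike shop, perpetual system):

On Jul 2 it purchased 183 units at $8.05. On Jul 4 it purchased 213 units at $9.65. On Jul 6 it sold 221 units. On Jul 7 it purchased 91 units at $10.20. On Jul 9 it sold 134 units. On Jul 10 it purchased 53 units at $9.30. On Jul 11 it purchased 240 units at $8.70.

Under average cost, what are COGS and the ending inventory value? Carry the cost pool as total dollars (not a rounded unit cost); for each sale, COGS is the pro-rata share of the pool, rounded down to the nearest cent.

After Jul 2: 183 on hand, pool $1,473.15 (≈ $8.0500 each)
After Jul 4: 396 on hand, pool $3,528.60 (≈ $8.9106 each)
Jul 6, sell 221: 221/396 × $3,528.60 → $1,969.24
After Jul 7: 266 on hand, pool $2,487.56 (≈ $9.3517 each)
Jul 9, sell 134: 134/266 × $2,487.56 → $1,253.13
After Jul 10: 185 on hand, pool $1,727.33 (≈ $9.3369 each)
After Jul 11: 425 on hand, pool $3,815.33 (≈ $8.9772 each)
Total COGS = $1,969.24 + $1,253.13 = $3,222.37
Ending inventory (cost pool remaining) = $3,815.33

COGS = $3,222.37; ending inventory = $3,815.33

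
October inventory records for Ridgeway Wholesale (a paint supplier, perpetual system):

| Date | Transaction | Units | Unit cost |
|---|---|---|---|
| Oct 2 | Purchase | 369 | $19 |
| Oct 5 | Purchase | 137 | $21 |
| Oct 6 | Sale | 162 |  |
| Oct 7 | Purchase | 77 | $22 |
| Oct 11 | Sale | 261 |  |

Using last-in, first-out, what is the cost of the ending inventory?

Ending inventory = $3,040

Oct 6, 162 sold [LIFO — newest first]: 137 @ $21 + 25 @ $19 = $3,352
Oct 11, 261 sold [LIFO — newest first]: 77 @ $22 + 184 @ $19 = $5,190
Total COGS = $3,352 + $5,190 = $8,542
Ending inventory: 160 @ $19 = $3,040
Check: goods available $11,582 = COGS $8,542 + ending $3,040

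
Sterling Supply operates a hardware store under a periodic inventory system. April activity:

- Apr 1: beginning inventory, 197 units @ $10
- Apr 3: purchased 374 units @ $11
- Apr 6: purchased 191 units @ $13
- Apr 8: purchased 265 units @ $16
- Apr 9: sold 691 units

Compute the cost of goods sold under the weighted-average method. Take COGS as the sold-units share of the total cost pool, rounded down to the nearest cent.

COGS = $8,616.97

Apr 9, sell 691: 691/1027 × $12,807.00 → $8,616.97
Ending inventory (cost pool remaining) = $4,190.03
Check: goods available $12,807.00 = COGS $8,616.97 + ending $4,190.03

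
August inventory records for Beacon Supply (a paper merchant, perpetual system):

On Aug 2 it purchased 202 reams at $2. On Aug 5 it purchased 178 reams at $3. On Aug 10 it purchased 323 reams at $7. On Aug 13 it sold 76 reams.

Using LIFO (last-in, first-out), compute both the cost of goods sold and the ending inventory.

COGS = $532; ending inventory = $2,667

Aug 13, 76 sold [LIFO — newest first]: 76 @ $7 = $532
Ending inventory: 202 @ $2 + 178 @ $3 + 247 @ $7 = $2,667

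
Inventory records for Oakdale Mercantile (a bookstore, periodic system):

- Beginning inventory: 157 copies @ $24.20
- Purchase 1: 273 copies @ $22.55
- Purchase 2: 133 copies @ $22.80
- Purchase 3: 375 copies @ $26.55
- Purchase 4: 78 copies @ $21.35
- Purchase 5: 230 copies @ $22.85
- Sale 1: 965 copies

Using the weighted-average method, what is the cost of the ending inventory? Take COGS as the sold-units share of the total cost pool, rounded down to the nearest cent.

Sale 1, sell 965: 965/1246 × $29,865.00 → $23,129.79
Ending inventory (cost pool remaining) = $6,735.21

Ending inventory = $6,735.21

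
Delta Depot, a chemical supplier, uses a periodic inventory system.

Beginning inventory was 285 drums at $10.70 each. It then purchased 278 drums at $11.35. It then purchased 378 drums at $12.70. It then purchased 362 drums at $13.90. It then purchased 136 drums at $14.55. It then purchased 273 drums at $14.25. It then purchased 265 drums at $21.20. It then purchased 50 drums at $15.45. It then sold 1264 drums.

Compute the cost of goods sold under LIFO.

Sale 1 (1264) [LIFO — newest first]: 50 @ $15.45 + 265 @ $21.20 + 273 @ $14.25 + 136 @ $14.55 + 362 @ $13.90 + 178 @ $12.70 = $19,551.95
Ending inventory: 285 @ $10.70 + 278 @ $11.35 + 200 @ $12.70 = $8,744.80
Check: goods available $28,296.75 = COGS $19,551.95 + ending $8,744.80

COGS = $19,551.95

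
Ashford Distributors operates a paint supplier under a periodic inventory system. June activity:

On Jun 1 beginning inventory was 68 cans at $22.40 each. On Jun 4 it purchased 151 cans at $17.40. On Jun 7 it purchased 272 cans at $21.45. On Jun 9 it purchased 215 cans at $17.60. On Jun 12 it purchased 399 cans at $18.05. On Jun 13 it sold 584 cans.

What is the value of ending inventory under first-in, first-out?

Ending inventory = $9,349.15

Jun 13, 584 sold [FIFO — oldest first]: 68 @ $22.40 + 151 @ $17.40 + 272 @ $21.45 + 93 @ $17.60 = $11,621.80
Ending inventory: 122 @ $17.60 + 399 @ $18.05 = $9,349.15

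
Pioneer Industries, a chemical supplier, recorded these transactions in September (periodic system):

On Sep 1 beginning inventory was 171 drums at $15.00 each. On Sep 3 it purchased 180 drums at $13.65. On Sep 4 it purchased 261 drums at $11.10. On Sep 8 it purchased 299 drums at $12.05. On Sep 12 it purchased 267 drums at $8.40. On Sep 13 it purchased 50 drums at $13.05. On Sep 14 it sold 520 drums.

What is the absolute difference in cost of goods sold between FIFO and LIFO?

FIFO COGS: 171 @ $15.00 + 180 @ $13.65 + 169 @ $11.10 = $6,897.90
LIFO COGS: 50 @ $13.05 + 267 @ $8.40 + 203 @ $12.05 = $5,341.45
Difference = |$6,897.90 − $5,341.45| = $1,556.45

$1,556.45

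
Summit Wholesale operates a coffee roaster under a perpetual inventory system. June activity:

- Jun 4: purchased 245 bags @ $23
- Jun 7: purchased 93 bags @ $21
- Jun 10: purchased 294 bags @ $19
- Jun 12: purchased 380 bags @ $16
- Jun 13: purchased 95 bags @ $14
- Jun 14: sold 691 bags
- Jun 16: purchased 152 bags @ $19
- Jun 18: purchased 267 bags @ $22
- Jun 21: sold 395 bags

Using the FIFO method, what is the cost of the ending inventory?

Ending inventory = $9,056

Jun 14, 691 sold [FIFO — oldest first]: 245 @ $23 + 93 @ $21 + 294 @ $19 + 59 @ $16 = $14,118
Jun 21, 395 sold [FIFO — oldest first]: 321 @ $16 + 74 @ $14 = $6,172
Total COGS = $14,118 + $6,172 = $20,290
Ending inventory: 21 @ $14 + 152 @ $19 + 267 @ $22 = $9,056
Check: goods available $29,346 = COGS $20,290 + ending $9,056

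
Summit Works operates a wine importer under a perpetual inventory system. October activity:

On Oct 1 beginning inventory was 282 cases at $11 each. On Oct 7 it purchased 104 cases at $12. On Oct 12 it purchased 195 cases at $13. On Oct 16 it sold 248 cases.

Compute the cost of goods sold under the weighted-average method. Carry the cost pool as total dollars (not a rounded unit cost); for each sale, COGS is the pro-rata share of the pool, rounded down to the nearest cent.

After Oct 1: 282 on hand, pool $3,102.00 (≈ $11.0000 each)
After Oct 7: 386 on hand, pool $4,350.00 (≈ $11.2694 each)
After Oct 12: 581 on hand, pool $6,885.00 (≈ $11.8503 each)
Oct 16, sell 248: 248/581 × $6,885.00 → $2,938.86
Ending inventory (cost pool remaining) = $3,946.14

COGS = $2,938.86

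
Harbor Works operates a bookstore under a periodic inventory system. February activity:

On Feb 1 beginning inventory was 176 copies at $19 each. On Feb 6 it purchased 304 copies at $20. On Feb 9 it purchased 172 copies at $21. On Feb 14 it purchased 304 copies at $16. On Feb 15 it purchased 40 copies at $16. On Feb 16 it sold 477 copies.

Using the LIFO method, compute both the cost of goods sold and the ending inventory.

Feb 16, 477 sold [LIFO — newest first]: 40 @ $16 + 304 @ $16 + 133 @ $21 = $8,297
Ending inventory: 176 @ $19 + 304 @ $20 + 39 @ $21 = $10,243
Check: goods available $18,540 = COGS $8,297 + ending $10,243

COGS = $8,297; ending inventory = $10,243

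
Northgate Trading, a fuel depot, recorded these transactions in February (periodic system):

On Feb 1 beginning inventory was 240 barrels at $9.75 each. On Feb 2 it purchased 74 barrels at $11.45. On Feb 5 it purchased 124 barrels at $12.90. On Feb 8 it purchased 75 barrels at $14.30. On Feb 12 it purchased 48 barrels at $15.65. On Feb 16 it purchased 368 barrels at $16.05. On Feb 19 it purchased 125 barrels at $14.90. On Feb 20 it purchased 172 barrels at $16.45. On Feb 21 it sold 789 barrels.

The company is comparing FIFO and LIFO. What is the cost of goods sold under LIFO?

COGS = $12,434.90

FIFO COGS: 240 @ $9.75 + 74 @ $11.45 + 124 @ $12.90 + 75 @ $14.30 + 48 @ $15.65 + 228 @ $16.05 = $10,270.00
LIFO COGS: 172 @ $16.45 + 125 @ $14.90 + 368 @ $16.05 + 48 @ $15.65 + 75 @ $14.30 + 1 @ $12.90 = $12,434.90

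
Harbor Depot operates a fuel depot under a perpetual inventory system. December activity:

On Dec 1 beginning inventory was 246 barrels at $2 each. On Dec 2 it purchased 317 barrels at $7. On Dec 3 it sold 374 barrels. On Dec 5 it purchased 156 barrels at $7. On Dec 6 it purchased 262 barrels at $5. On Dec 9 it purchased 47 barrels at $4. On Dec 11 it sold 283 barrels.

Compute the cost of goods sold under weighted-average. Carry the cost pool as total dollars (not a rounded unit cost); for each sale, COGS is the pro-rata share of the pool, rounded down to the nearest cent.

COGS = $3,315.47

After Dec 1: 246 on hand, pool $492.00 (≈ $2.0000 each)
After Dec 2: 563 on hand, pool $2,711.00 (≈ $4.8153 each)
Dec 3, sell 374: 374/563 × $2,711.00 → $1,800.91
After Dec 5: 345 on hand, pool $2,002.09 (≈ $5.8032 each)
After Dec 6: 607 on hand, pool $3,312.09 (≈ $5.4565 each)
After Dec 9: 654 on hand, pool $3,500.09 (≈ $5.3518 each)
Dec 11, sell 283: 283/654 × $3,500.09 → $1,514.56
Total COGS = $1,800.91 + $1,514.56 = $3,315.47
Ending inventory (cost pool remaining) = $1,985.53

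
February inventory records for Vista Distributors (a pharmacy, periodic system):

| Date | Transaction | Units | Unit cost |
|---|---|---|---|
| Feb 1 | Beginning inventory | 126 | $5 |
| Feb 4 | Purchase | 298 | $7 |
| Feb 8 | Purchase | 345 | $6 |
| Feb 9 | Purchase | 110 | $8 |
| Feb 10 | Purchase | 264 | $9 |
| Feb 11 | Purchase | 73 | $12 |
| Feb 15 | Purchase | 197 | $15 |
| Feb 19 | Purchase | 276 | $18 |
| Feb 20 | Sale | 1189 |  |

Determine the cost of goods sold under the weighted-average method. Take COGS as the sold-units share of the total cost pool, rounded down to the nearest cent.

Feb 20, sell 1189: 1189/1689 × $16,841.00 → $11,855.50
Ending inventory (cost pool remaining) = $4,985.50

COGS = $11,855.50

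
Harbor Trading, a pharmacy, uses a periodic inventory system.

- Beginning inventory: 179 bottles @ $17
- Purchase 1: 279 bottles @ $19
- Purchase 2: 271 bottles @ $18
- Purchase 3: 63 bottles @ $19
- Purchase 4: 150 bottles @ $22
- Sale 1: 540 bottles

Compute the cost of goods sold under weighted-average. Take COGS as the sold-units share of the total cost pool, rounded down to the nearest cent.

COGS = $10,157.38

Sale 1, sell 540: 540/942 × $17,719.00 → $10,157.38
Ending inventory (cost pool remaining) = $7,561.62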